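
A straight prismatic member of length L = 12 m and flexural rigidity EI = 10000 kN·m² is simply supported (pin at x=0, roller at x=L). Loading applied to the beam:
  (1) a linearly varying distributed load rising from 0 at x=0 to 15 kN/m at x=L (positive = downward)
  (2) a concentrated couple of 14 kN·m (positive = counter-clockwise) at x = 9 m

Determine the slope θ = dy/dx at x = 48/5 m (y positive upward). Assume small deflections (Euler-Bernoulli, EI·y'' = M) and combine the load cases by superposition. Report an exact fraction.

Load 1 — triangular load w₀=15 kN/m (0→w₀ over full span):
  θ_1 = -w₀(7L⁴-30L²x²+15x⁴)/(360LEI) = -15·(7·12⁴-30·12²·(48/5)²+15·(48/5)⁴)/(360·12·10000) = 6813/156250 rad
Load 2 — applied couple M₀=14 kN·m at a=9 m (b=L-a=3):
  θ_2 = (M₀x²/(2L)-M₀(x-a)+C₁)/EI  [x>a] with C₁=M₀(3b²-L²)/(6L)=-91/4 = (14·(48/5)²/(2·12)-14·((48/5)-9)+(-91/4))/10000 = 2261/1000000 rad
Superposition: θ = Σ θ_i = 229321/5000000 rad ≈ 0.045864 rad

θ(48/5) = 229321/5000000 rad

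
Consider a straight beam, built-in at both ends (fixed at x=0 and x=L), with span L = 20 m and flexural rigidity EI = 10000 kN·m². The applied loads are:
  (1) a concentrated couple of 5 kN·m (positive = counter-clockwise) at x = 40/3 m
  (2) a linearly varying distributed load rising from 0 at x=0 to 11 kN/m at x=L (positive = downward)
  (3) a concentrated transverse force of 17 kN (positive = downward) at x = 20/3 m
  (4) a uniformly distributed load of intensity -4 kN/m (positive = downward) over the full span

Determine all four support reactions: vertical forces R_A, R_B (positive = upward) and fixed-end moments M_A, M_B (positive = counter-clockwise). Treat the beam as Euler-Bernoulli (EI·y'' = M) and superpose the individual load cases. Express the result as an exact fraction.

Load 1 — applied couple M₀=5 kN·m at a=40/3 m (b=L-a=20/3):
  R_A = 6M₀ab/L³ = 6·5·(40/3)·(20/3)/20³ = 1/3 kN
  M_A = M₀b(2a-b)/L² = 5·(20/3)·(2·(40/3)-(20/3))/20² = 5/3 kN·m
  R_B = -6M₀ab/L³ = -6·5·(40/3)·(20/3)/20³ = -1/3 kN
  M_B = M₀a(2b-a)/L² = 5·(40/3)·(2·(20/3)-(40/3))/20² = 0 kN·m
Load 2 — triangular load w₀=11 kN/m (0→w₀ over full span):
  R_A = 3w₀L/20 = 3·11·20/20 = 33 kN
  M_A = w₀L²/30 = 11·20²/30 = 440/3 kN·m
  R_B = 7w₀L/20 = 7·11·20/20 = 77 kN
  M_B = -w₀L²/20 = -11·20²/20 = -220 kN·m
Load 3 — point force P=17 kN at a=20/3 m (b=L-a=40/3):
  R_A = Pb²(3a+b)/L³ = 17·(40/3)²·(3·(20/3)+(40/3))/20³ = 340/27 kN
  M_A = Pab²/L² = 17·(20/3)·(40/3)²/20² = 1360/27 kN·m
  R_B = Pa²(a+3b)/L³ = 17·(20/3)²·((20/3)+3·(40/3))/20³ = 119/27 kN
  M_B = -Pa²b/L² = -17·(20/3)²·(40/3)/20² = -680/27 kN·m
Load 4 — uniform load w=-4 kN/m over full span:
  R_A = wL/2 = (-4)·20/2 = -40 kN
  M_A = wL²/12 = (-4)·20²/12 = -400/3 kN·m
  R_B = wL/2 = (-4)·20/2 = -40 kN
  M_B = -wL²/12 = -(-4)·20²/12 = 400/3 kN·m
Superposition: R_A = 160/27 kN, M_A = 1765/27 kN·m, R_B = 1109/27 kN, M_B = -3020/27 kN·m

R_A = 160/27 kN, M_A = 1765/27 kN·m, R_B = 1109/27 kN, M_B = -3020/27 kN·m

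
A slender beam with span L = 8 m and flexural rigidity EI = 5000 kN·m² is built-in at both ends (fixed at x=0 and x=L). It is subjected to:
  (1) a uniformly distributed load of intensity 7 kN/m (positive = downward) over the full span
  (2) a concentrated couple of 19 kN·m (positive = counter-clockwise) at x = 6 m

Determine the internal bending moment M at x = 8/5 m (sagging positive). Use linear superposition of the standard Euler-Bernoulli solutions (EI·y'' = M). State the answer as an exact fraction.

Load 1 — uniform load w=7 kN/m over full span:
  M_1 = wLx/2 - wL²/12 - wx²/2 = 7·8·(8/5)/2 - 7·8²/12 - 7·(8/5)²/2 = -112/75 kN·m
Load 2 — applied couple M₀=19 kN·m at a=6 m (b=L-a=2):
  M_2 = R_Ax - M_A  [x≤a] with R_A=171/64, M_A=95/16 = (171/64)·(8/5) - (95/16) = -133/80 kN·m
Superposition: M = Σ M_i = -3787/1200 kN·m ≈ -3.155833 kN·m

M(8/5) = -3787/1200 kN·m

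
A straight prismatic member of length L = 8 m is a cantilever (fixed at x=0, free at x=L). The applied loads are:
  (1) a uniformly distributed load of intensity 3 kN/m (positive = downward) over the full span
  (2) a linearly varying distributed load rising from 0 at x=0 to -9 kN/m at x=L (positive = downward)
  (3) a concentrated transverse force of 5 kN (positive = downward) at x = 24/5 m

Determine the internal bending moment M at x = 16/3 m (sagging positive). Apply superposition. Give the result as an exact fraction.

M(16/3) = 160/9 kN·m

Load 1 — uniform load w=3 kN/m over full span:
  M_1 = -w(L-x)²/2 = -3·(8-(16/3))²/2 = -32/3 kN·m
Load 2 — triangular load w₀=-9 kN/m (0→w₀ over full span):
  M_2 = w₀Lx/2 - w₀L²/3 - w₀x³/(6L) = (-9)·8·(16/3)/2 - (-9)·8²/3 - (-9)·(16/3)³/(6·8) = 256/9 kN·m
Load 3 — point force P=5 kN at a=24/5 m (b=L-a=16/5):
  M_3 = 0  [x>a] = 0 kN·m
Superposition: M = Σ M_i = 160/9 kN·m ≈ 17.777778 kN·m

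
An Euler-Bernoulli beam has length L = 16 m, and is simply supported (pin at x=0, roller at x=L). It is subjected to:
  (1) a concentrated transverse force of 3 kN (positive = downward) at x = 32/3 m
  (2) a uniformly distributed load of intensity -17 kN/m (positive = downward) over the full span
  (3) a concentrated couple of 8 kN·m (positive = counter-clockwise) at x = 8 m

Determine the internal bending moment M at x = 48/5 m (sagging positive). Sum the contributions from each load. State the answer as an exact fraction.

Load 1 — point force P=3 kN at a=32/3 m (b=L-a=16/3):
  M_1 = Pbx/L  [x≤a] = 3·(16/3)·(48/5)/16 = 48/5 kN·m
Load 2 — uniform load w=-17 kN/m over full span:
  M_2 = wx(L-x)/2 = (-17)·(48/5)·(16-(48/5))/2 = -13056/25 kN·m
Load 3 — applied couple M₀=8 kN·m at a=8 m (b=L-a=8):
  M_3 = M₀x/L - M₀  [x>a] = 8·(48/5)/16 - 8 = -16/5 kN·m
Superposition: M = Σ M_i = -12896/25 kN·m ≈ -515.840000 kN·m

M(48/5) = -12896/25 kN·m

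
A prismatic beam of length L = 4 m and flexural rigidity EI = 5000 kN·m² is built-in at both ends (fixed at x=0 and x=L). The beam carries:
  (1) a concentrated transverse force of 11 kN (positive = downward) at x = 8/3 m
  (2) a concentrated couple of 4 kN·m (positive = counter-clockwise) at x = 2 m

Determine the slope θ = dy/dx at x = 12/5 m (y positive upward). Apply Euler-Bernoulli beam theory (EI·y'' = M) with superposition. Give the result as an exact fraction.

θ(12/5) = 4/28125 rad

Load 1 — point force P=11 kN at a=8/3 m (b=L-a=4/3):
  θ_1 = -Pb²x(2aL-(3a+b)x)/(2L³EI)  [x≤a] = -11·(4/3)²·(12/5)·(2·(8/3)·4-(3·(8/3)+(4/3))·(12/5))/(2·4³·5000) = 11/140625 rad
Load 2 — applied couple M₀=4 kN·m at a=2 m (b=L-a=2):
  θ_2 = (R_Ax²/2 - M_Ax - M₀(x-a))/EI  [x>a] with R_A=3/2, M_A=1 = ((3/2)·(12/5)²/2 - 1·(12/5) - 4·((12/5)-2))/5000 = 1/15625 rad
Superposition: θ = Σ θ_i = 4/28125 rad ≈ 0.000142 rad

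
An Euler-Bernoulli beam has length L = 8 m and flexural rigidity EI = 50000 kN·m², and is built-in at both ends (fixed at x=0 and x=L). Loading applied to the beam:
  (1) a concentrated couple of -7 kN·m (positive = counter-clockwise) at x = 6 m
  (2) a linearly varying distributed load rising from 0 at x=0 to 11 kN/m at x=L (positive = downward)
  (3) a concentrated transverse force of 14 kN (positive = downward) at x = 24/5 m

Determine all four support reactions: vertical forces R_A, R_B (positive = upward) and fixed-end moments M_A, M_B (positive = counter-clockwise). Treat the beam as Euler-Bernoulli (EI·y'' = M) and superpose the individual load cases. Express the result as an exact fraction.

Load 1 — applied couple M₀=-7 kN·m at a=6 m (b=L-a=2):
  R_A = 6M₀ab/L³ = 6·(-7)·6·2/8³ = -63/64 kN
  M_A = M₀b(2a-b)/L² = (-7)·2·(2·6-2)/8² = -35/16 kN·m
  R_B = -6M₀ab/L³ = -6·(-7)·6·2/8³ = 63/64 kN
  M_B = M₀a(2b-a)/L² = (-7)·6·(2·2-6)/8² = 21/16 kN·m
Load 2 — triangular load w₀=11 kN/m (0→w₀ over full span):
  R_A = 3w₀L/20 = 3·11·8/20 = 66/5 kN
  M_A = w₀L²/30 = 11·8²/30 = 352/15 kN·m
  R_B = 7w₀L/20 = 7·11·8/20 = 154/5 kN
  M_B = -w₀L²/20 = -11·8²/20 = -176/5 kN·m
Load 3 — point force P=14 kN at a=24/5 m (b=L-a=16/5):
  R_A = Pb²(3a+b)/L³ = 14·(16/5)²·(3·(24/5)+(16/5))/8³ = 616/125 kN
  M_A = Pab²/L² = 14·(24/5)·(16/5)²/8² = 1344/125 kN·m
  R_B = Pa²(a+3b)/L³ = 14·(24/5)²·((24/5)+3·(16/5))/8³ = 1134/125 kN
  M_B = -Pa²b/L² = -14·(24/5)²·(16/5)/8² = -2016/125 kN·m
Superposition: R_A = 137149/8000 kN, M_A = 192187/6000 kN·m, R_B = 326851/8000 kN, M_B = -100031/2000 kN·m

R_A = 137149/8000 kN, M_A = 192187/6000 kN·m, R_B = 326851/8000 kN, M_B = -100031/2000 kN·m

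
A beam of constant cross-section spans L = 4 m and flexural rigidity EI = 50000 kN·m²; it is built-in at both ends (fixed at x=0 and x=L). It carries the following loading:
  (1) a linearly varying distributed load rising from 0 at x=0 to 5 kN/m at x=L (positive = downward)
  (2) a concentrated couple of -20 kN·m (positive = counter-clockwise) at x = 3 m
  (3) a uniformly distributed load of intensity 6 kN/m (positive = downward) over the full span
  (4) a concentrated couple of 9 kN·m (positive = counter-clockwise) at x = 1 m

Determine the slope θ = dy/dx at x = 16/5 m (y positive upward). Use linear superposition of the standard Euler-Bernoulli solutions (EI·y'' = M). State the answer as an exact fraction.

Load 1 — triangular load w₀=5 kN/m (0→w₀ over full span):
  θ_1 = -w₀(2x(L-x)(L-2x)(x+2L)+x²(L-x)²)/(120LEI) = -5·(2·(16/5)·(4-(16/5))·(4-2·(16/5))·((16/5)+2·4)+(16/5)²·(4-(16/5))²)/(120·4·50000) = 32/1171875 rad
Load 2 — applied couple M₀=-20 kN·m at a=3 m (b=L-a=1):
  θ_2 = (R_Ax²/2 - M_Ax - M₀(x-a))/EI  [x>a] with R_A=-45/8, M_A=-25/4 = ((-45/8)·(16/5)²/2 - (-25/4)·(16/5) - (-20)·((16/5)-3))/50000 = -3/31250 rad
Load 3 — uniform load w=6 kN/m over full span:
  θ_3 = -wx(L-x)(L-2x)/(12EI) = -6·(16/5)·(4-(16/5))·(4-2·(16/5))/(12·50000) = 24/390625 rad
Load 4 — applied couple M₀=9 kN·m at a=1 m (b=L-a=3):
  θ_4 = (R_Ax²/2 - M_Ax - M₀(x-a))/EI  [x>a] with R_A=81/32, M_A=-27/16 = ((81/32)·(16/5)²/2 - (-27/16)·(16/5) - 9·((16/5)-1))/50000 = -9/312500 rad
Superposition: θ = Σ θ_i = -169/4687500 rad ≈ -0.000036 rad

θ(16/5) = -169/4687500 rad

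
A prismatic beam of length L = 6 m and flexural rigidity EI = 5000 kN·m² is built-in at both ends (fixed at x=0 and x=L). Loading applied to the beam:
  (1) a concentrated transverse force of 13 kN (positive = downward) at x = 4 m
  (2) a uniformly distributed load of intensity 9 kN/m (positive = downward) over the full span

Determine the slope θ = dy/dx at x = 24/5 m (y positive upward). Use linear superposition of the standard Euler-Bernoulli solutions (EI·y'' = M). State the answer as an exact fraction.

θ(24/5) = 1054/234375 rad

Load 1 — point force P=13 kN at a=4 m (b=L-a=2):
  θ_1 = Pa²(L-x)(2bL-(3b+a)(L-x))/(2L³EI)  [x>a] = 13·4²·(6-(24/5))·(2·2·6-(3·2+4)·(6-(24/5)))/(2·6³·5000) = 13/9375 rad
Load 2 — uniform load w=9 kN/m over full span:
  θ_2 = -wx(L-x)(L-2x)/(12EI) = -9·(24/5)·(6-(24/5))·(6-2·(24/5))/(12·5000) = 243/78125 rad
Superposition: θ = Σ θ_i = 1054/234375 rad ≈ 0.004497 rad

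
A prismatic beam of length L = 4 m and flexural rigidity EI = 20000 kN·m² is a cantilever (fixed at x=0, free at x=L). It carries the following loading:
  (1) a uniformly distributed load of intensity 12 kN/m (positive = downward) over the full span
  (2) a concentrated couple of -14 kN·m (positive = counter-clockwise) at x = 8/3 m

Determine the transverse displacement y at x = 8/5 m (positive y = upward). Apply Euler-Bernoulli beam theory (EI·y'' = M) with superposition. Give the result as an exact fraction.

y(8/5) = -2174/390625 m

Load 1 — uniform load w=12 kN/m over full span:
  y_1 = -wx²(x²-4Lx+6L²)/(24EI) = -12·(8/5)²·((8/5)²-4·4·(8/5)+6·4²)/(24·20000) = -1824/390625 m
Load 2 — applied couple M₀=-14 kN·m at a=8/3 m (b=L-a=4/3):
  y_2 = M₀x²/(2EI)  [x≤a] = (-14)·(8/5)²/(2·20000) = -14/15625 m
Superposition: y = Σ y_i = -2174/390625 m ≈ -0.005565 m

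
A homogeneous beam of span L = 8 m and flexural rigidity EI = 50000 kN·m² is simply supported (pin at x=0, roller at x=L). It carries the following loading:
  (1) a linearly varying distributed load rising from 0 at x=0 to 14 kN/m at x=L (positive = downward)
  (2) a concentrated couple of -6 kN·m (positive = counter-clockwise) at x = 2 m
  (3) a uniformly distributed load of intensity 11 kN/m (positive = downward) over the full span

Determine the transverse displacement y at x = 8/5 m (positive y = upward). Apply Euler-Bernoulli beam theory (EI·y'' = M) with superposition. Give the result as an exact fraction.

Load 1 — triangular load w₀=14 kN/m (0→w₀ over full span):
  y_1 = -w₀x(7L⁴-10L²x²+3x⁴)/(360LEI) = -14·(8/5)·(7·8⁴-10·8²·(8/5)²+3·(8/5)⁴)/(360·8·50000) = -616448/146484375 m
Load 2 — applied couple M₀=-6 kN·m at a=2 m (b=L-a=6):
  y_2 = (M₀x³/(6L)+C₁x)/EI  [x≤a] with C₁=M₀(3b²-L²)/(6L)=-11/2 = ((-6)·(8/5)³/(6·8)+(-11/2)·(8/5))/50000 = -291/1562500 m
Load 3 — uniform load w=11 kN/m over full span:
  y_3 = -wx(L³-2Lx²+x³)/(24EI) = -11·(8/5)·(8³-2·8·(8/5)²+(8/5)³)/(24·50000) = -40832/5859375 m
Superposition: y = Σ y_i = -6658117/585937500 m ≈ -0.011363 m

y(8/5) = -6658117/585937500 m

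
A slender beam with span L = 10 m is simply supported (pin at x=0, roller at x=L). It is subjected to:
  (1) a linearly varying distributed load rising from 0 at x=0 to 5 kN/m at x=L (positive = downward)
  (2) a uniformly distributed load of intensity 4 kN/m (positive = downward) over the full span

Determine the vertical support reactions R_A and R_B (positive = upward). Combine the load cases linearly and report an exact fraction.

Load 1 — triangular load w₀=5 kN/m (0→w₀ over full span):
  R_A = w₀L/6 = 5·10/6 = 25/3 kN
  R_B = w₀L/3 = 5·10/3 = 50/3 kN
Load 2 — uniform load w=4 kN/m over full span:
  R_A = wL/2 = 4·10/2 = 20 kN
  R_B = wL/2 = 4·10/2 = 20 kN
Superposition: R_A = 85/3 kN, R_B = 110/3 kN

R_A = 85/3 kN, R_B = 110/3 kN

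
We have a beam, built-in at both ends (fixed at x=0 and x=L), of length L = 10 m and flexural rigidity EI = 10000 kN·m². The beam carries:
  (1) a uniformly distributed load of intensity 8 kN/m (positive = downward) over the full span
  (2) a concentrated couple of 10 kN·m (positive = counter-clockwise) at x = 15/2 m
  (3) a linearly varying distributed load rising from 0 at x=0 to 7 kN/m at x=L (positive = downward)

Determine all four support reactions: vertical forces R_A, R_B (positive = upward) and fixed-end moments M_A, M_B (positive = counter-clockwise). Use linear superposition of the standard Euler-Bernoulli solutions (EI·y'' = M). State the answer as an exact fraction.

Load 1 — uniform load w=8 kN/m over full span:
  R_A = wL/2 = 8·10/2 = 40 kN
  M_A = wL²/12 = 8·10²/12 = 200/3 kN·m
  R_B = wL/2 = 8·10/2 = 40 kN
  M_B = -wL²/12 = -8·10²/12 = -200/3 kN·m
Load 2 — applied couple M₀=10 kN·m at a=15/2 m (b=L-a=5/2):
  R_A = 6M₀ab/L³ = 6·10·(15/2)·(5/2)/10³ = 9/8 kN
  M_A = M₀b(2a-b)/L² = 10·(5/2)·(2·(15/2)-(5/2))/10² = 25/8 kN·m
  R_B = -6M₀ab/L³ = -6·10·(15/2)·(5/2)/10³ = -9/8 kN
  M_B = M₀a(2b-a)/L² = 10·(15/2)·(2·(5/2)-(15/2))/10² = -15/8 kN·m
Load 3 — triangular load w₀=7 kN/m (0→w₀ over full span):
  R_A = 3w₀L/20 = 3·7·10/20 = 21/2 kN
  M_A = w₀L²/30 = 7·10²/30 = 70/3 kN·m
  R_B = 7w₀L/20 = 7·7·10/20 = 49/2 kN
  M_B = -w₀L²/20 = -7·10²/20 = -35 kN·m
Superposition: R_A = 413/8 kN, M_A = 745/8 kN·m, R_B = 507/8 kN, M_B = -2485/24 kN·m

R_A = 413/8 kN, M_A = 745/8 kN·m, R_B = 507/8 kN, M_B = -2485/24 kN·m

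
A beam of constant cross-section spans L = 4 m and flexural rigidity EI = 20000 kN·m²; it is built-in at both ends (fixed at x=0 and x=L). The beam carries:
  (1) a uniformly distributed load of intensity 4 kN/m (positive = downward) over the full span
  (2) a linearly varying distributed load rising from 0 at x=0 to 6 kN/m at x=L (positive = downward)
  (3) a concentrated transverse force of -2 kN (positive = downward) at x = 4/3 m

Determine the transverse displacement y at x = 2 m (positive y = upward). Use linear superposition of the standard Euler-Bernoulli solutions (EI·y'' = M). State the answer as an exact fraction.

Load 1 — uniform load w=4 kN/m over full span:
  y_1 = -wx²(L-x)²/(24EI) = -4·2²·(4-2)²/(24·20000) = -1/7500 m
Load 2 — triangular load w₀=6 kN/m (0→w₀ over full span):
  y_2 = -w₀x²(L-x)²(x+2L)/(120LEI) = -6·2²·(4-2)²·(2+2·4)/(120·4·20000) = -1/10000 m
Load 3 — point force P=-2 kN at a=4/3 m (b=L-a=8/3):
  y_3 = -Pa²(L-x)²(3bL-(3b+a)(L-x))/(6L³EI)  [x>a] = -(-2)·(4/3)²·(4-2)²·(3·(8/3)·4-(3·(8/3)+(4/3))·(4-2))/(6·4³·20000) = 1/40500 m
Superposition: y = Σ y_i = -169/810000 m ≈ -0.000209 m

y(2) = -169/810000 m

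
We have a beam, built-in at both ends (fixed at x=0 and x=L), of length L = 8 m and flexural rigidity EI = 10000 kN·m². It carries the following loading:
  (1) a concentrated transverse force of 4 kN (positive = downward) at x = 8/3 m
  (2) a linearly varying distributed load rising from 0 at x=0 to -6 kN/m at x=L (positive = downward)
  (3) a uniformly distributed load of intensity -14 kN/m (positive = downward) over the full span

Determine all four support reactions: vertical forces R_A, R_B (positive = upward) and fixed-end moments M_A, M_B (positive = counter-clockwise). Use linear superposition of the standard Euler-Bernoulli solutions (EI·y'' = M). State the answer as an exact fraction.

R_A = -8132/135 kN, M_A = -11168/135 kN·m, R_B = -9688/135 kN, M_B = 12352/135 kN·m

Load 1 — point force P=4 kN at a=8/3 m (b=L-a=16/3):
  R_A = Pb²(3a+b)/L³ = 4·(16/3)²·(3·(8/3)+(16/3))/8³ = 80/27 kN
  M_A = Pab²/L² = 4·(8/3)·(16/3)²/8² = 128/27 kN·m
  R_B = Pa²(a+3b)/L³ = 4·(8/3)²·((8/3)+3·(16/3))/8³ = 28/27 kN
  M_B = -Pa²b/L² = -4·(8/3)²·(16/3)/8² = -64/27 kN·m
Load 2 — triangular load w₀=-6 kN/m (0→w₀ over full span):
  R_A = 3w₀L/20 = 3·(-6)·8/20 = -36/5 kN
  M_A = w₀L²/30 = (-6)·8²/30 = -64/5 kN·m
  R_B = 7w₀L/20 = 7·(-6)·8/20 = -84/5 kN
  M_B = -w₀L²/20 = -(-6)·8²/20 = 96/5 kN·m
Load 3 — uniform load w=-14 kN/m over full span:
  R_A = wL/2 = (-14)·8/2 = -56 kN
  M_A = wL²/12 = (-14)·8²/12 = -224/3 kN·m
  R_B = wL/2 = (-14)·8/2 = -56 kN
  M_B = -wL²/12 = -(-14)·8²/12 = 224/3 kN·m
Superposition: R_A = -8132/135 kN, M_A = -11168/135 kN·m, R_B = -9688/135 kN, M_B = 12352/135 kN·m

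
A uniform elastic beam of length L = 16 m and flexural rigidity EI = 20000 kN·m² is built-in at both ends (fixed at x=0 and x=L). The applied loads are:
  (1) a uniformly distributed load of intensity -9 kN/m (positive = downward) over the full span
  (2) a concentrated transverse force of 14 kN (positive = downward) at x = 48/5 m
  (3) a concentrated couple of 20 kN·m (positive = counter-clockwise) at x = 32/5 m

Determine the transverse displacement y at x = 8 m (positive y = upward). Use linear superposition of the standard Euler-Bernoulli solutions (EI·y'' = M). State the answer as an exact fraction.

y(8) = 15464/234375 m

Load 1 — uniform load w=-9 kN/m over full span:
  y_1 = -wx²(L-x)²/(24EI) = -(-9)·8²·(16-8)²/(24·20000) = 48/625 m
Load 2 — point force P=14 kN at a=48/5 m (b=L-a=32/5):
  y_2 = -Pb²x²(3aL-(3a+b)x)/(6L³EI)  [x≤a] = -14·(32/5)²·8²·(3·(48/5)·16-(3·(48/5)+(32/5))·8)/(6·16³·20000) = -3136/234375 m
Load 3 — applied couple M₀=20 kN·m at a=32/5 m (b=L-a=48/5):
  y_3 = (R_Ax³/6 - M_Ax²/2 - M₀(x-a)²/2)/EI  [x>a] with R_A=9/5, M_A=12/5 = ((9/5)·8³/6 - (12/5)·8²/2 - 20·(8-(32/5))²/2)/20000 = 8/3125 m
Superposition: y = Σ y_i = 15464/234375 m ≈ 0.065980 m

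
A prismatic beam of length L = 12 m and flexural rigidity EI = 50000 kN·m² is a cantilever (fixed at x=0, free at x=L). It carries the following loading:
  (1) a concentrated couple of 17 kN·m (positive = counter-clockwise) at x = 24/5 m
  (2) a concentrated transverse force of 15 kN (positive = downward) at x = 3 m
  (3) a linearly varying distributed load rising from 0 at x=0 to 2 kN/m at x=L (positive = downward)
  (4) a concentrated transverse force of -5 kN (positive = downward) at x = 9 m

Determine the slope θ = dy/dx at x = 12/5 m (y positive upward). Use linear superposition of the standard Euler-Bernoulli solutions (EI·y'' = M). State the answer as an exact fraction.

Load 1 — applied couple M₀=17 kN·m at a=24/5 m (b=L-a=36/5):
  θ_1 = M₀x/EI  [x≤a] = 17·(12/5)/50000 = 51/62500 rad
Load 2 — point force P=15 kN at a=3 m (b=L-a=9):
  θ_2 = -Px(2a-x)/(2EI)  [x≤a] = -15·(12/5)·(2·3-(12/5))/(2·50000) = -81/62500 rad
Load 3 — triangular load w₀=2 kN/m (0→w₀ over full span):
  θ_3 = (w₀Lx²/4-w₀L²x/3-w₀x⁴/(24L))/EI = (2·12·(12/5)²/4-2·12²·(12/5)/3-2·(12/5)⁴/(24·12))/50000 = -7659/1953125 rad
Load 4 — point force P=-5 kN at a=9 m (b=L-a=3):
  θ_4 = -Px(2a-x)/(2EI)  [x≤a] = -(-5)·(12/5)·(2·9-(12/5))/(2·50000) = 117/62500 rad
Superposition: θ = Σ θ_i = -19761/7812500 rad ≈ -0.002529 rad

θ(12/5) = -19761/7812500 rad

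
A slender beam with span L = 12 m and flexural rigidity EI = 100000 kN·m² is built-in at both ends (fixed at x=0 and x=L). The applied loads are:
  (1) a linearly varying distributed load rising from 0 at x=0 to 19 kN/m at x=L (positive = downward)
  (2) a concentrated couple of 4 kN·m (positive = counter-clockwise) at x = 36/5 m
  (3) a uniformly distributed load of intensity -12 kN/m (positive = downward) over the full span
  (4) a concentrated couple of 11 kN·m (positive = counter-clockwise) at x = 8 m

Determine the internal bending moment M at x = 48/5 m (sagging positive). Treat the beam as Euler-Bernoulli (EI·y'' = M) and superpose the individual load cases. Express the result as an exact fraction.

M(48/5) = 2176/375 kN·m

Load 1 — triangular load w₀=19 kN/m (0→w₀ over full span):
  M_1 = 3w₀Lx/20 - w₀L²/30 - w₀x³/(6L) = 3·19·12·(48/5)/20 - 19·12²/30 - 19·(48/5)³/(6·12) = 456/125 kN·m
Load 2 — applied couple M₀=4 kN·m at a=36/5 m (b=L-a=24/5):
  M_2 = R_Ax - M_A - M₀  [x>a] with R_A=12/25, M_A=32/25 = (12/25)·(48/5) - (32/25) - 4 = -84/125 kN·m
Load 3 — uniform load w=-12 kN/m over full span:
  M_3 = wLx/2 - wL²/12 - wx²/2 = (-12)·12·(48/5)/2 - (-12)·12²/12 - (-12)·(48/5)²/2 = 144/25 kN·m
Load 4 — applied couple M₀=11 kN·m at a=8 m (b=L-a=4):
  M_4 = R_Ax - M_A - M₀  [x>a] with R_A=11/9, M_A=11/3 = (11/9)·(48/5) - (11/3) - 11 = -44/15 kN·m
Superposition: M = Σ M_i = 2176/375 kN·m ≈ 5.802667 kN·m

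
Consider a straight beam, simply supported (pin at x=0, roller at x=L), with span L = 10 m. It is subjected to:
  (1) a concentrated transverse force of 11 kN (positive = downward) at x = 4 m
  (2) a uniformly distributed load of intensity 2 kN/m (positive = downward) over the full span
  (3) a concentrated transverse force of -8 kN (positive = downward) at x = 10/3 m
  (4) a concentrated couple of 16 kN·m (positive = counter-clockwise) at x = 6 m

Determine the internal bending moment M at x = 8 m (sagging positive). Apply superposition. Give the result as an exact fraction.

M(8) = 244/15 kN·m

Load 1 — point force P=11 kN at a=4 m (b=L-a=6):
  M_1 = Pa(L-x)/L  [x>a] = 11·4·(10-8)/10 = 44/5 kN·m
Load 2 — uniform load w=2 kN/m over full span:
  M_2 = wx(L-x)/2 = 2·8·(10-8)/2 = 16 kN·m
Load 3 — point force P=-8 kN at a=10/3 m (b=L-a=20/3):
  M_3 = Pa(L-x)/L  [x>a] = (-8)·(10/3)·(10-8)/10 = -16/3 kN·m
Load 4 — applied couple M₀=16 kN·m at a=6 m (b=L-a=4):
  M_4 = M₀x/L - M₀  [x>a] = 16·8/10 - 16 = -16/5 kN·m
Superposition: M = Σ M_i = 244/15 kN·m ≈ 16.266667 kN·m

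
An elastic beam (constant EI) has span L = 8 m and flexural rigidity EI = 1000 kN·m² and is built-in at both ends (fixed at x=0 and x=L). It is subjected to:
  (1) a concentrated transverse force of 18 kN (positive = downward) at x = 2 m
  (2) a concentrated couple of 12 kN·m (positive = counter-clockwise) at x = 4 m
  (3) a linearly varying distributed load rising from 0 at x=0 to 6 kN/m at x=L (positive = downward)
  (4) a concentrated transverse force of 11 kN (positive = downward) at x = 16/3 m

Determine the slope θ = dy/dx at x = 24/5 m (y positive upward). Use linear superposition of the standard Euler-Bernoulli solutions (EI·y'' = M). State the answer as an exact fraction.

Load 1 — point force P=18 kN at a=2 m (b=L-a=6):
  θ_1 = Pa²(L-x)(2bL-(3b+a)(L-x))/(2L³EI)  [x>a] = 18·2²·(8-(24/5))·(2·6·8-(3·6+2)·(8-(24/5)))/(2·8³·1000) = 9/1250 rad
Load 2 — applied couple M₀=12 kN·m at a=4 m (b=L-a=4):
  θ_2 = (R_Ax²/2 - M_Ax - M₀(x-a))/EI  [x>a] with R_A=9/4, M_A=3 = ((9/4)·(24/5)²/2 - 3·(24/5) - 12·((24/5)-4))/1000 = 6/3125 rad
Load 3 — triangular load w₀=6 kN/m (0→w₀ over full span):
  θ_3 = -w₀(2x(L-x)(L-2x)(x+2L)+x²(L-x)²)/(120LEI) = -6·(2·(24/5)·(8-(24/5))·(8-2·(24/5))·((24/5)+2·8)+(24/5)²·(8-(24/5))²)/(120·8·1000) = 384/78125 rad
Load 4 — point force P=11 kN at a=16/3 m (b=L-a=8/3):
  θ_4 = -Pb²x(2aL-(3a+b)x)/(2L³EI)  [x≤a] = -11·(8/3)²·(24/5)·(2·(16/3)·8-(3·(16/3)+(8/3))·(24/5))/(2·8³·1000) = 44/28125 rad
Superposition: θ = Σ θ_i = 21937/1406250 rad ≈ 0.015600 rad

θ(24/5) = 21937/1406250 rad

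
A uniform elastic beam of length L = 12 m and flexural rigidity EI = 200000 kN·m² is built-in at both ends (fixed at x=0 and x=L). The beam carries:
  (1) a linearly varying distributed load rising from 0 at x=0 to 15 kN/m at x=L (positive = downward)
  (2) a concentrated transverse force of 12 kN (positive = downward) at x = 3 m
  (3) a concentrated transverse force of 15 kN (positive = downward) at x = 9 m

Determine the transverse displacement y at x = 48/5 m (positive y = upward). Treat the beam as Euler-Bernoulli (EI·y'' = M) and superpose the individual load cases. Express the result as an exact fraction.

y(48/5) = -1529091/1250000000 m

Load 1 — triangular load w₀=15 kN/m (0→w₀ over full span):
  y_1 = -w₀x²(L-x)²(x+2L)/(120LEI) = -15·(48/5)²·(12-(48/5))²·((48/5)+2·12)/(120·12·200000) = -9072/9765625 m
Load 2 — point force P=12 kN at a=3 m (b=L-a=9):
  y_2 = -Pa²(L-x)²(3bL-(3b+a)(L-x))/(6L³EI)  [x>a] = -12·3²·(12-(48/5))²·(3·9·12-(3·9+3)·(12-(48/5)))/(6·12³·200000) = -189/2500000 m
Load 3 — point force P=15 kN at a=9 m (b=L-a=3):
  y_3 = -Pa²(L-x)²(3bL-(3b+a)(L-x))/(6L³EI)  [x>a] = -15·9²·(12-(48/5))²·(3·3·12-(3·3+9)·(12-(48/5)))/(6·12³·200000) = -2187/10000000 m
Superposition: y = Σ y_i = -1529091/1250000000 m ≈ -0.001223 m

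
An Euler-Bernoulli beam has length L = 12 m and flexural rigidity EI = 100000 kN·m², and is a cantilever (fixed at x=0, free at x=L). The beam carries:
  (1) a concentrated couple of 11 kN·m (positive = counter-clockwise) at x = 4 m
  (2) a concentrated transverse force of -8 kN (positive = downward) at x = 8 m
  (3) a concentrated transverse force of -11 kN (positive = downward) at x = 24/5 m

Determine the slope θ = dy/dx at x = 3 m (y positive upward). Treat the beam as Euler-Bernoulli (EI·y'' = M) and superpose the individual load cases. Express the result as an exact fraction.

θ(3) = 2979/1000000 rad

Load 1 — applied couple M₀=11 kN·m at a=4 m (b=L-a=8):
  θ_1 = M₀x/EI  [x≤a] = 11·3/100000 = 33/100000 rad
Load 2 — point force P=-8 kN at a=8 m (b=L-a=4):
  θ_2 = -Px(2a-x)/(2EI)  [x≤a] = -(-8)·3·(2·8-3)/(2·100000) = 39/25000 rad
Load 3 — point force P=-11 kN at a=24/5 m (b=L-a=36/5):
  θ_3 = -Px(2a-x)/(2EI)  [x≤a] = -(-11)·3·(2·(24/5)-3)/(2·100000) = 1089/1000000 rad
Superposition: θ = Σ θ_i = 2979/1000000 rad ≈ 0.002979 rad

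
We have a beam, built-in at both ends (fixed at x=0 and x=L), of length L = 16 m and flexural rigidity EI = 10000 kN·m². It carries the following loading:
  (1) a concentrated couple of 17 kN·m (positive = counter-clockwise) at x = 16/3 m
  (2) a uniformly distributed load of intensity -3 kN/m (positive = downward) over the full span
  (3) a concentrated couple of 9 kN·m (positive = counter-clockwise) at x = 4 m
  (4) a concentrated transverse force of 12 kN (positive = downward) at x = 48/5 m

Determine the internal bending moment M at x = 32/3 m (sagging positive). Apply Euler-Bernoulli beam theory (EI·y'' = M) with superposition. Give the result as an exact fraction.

Load 1 — applied couple M₀=17 kN·m at a=16/3 m (b=L-a=32/3):
  M_1 = R_Ax - M_A - M₀  [x>a] with R_A=17/12, M_A=0 = (17/12)·(32/3) - 0 - 17 = -17/9 kN·m
Load 2 — uniform load w=-3 kN/m over full span:
  M_2 = wLx/2 - wL²/12 - wx²/2 = (-3)·16·(32/3)/2 - (-3)·16²/12 - (-3)·(32/3)²/2 = -64/3 kN·m
Load 3 — applied couple M₀=9 kN·m at a=4 m (b=L-a=12):
  M_3 = R_Ax - M_A - M₀  [x>a] with R_A=81/128, M_A=-27/16 = (81/128)·(32/3) - (-27/16) - 9 = -9/16 kN·m
Load 4 — point force P=12 kN at a=48/5 m (b=L-a=32/5):
  M_4 = Pa²(a+3b)(L-x)/L³ - Pa²b/L²  [x>a] = 12·(48/5)²·((48/5)+3·(32/5))·(16-(32/3))/16³ - 12·(48/5)²·(32/5)/16² = 1728/125 kN·m
Superposition: M = Σ M_i = -179293/18000 kN·m ≈ -9.960722 kN·m

M(32/3) = -179293/18000 kN·m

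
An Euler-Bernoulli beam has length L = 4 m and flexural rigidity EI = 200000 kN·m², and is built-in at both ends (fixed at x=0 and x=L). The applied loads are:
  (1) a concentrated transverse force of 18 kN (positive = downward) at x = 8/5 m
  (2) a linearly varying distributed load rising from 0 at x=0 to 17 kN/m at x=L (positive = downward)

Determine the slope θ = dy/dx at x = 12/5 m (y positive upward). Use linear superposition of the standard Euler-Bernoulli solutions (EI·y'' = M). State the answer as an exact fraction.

Load 1 — point force P=18 kN at a=8/5 m (b=L-a=12/5):
  θ_1 = Pa²(L-x)(2bL-(3b+a)(L-x))/(2L³EI)  [x>a] = 18·(8/5)²·(4-(12/5))·(2·(12/5)·4-(3·(12/5)+(8/5))·(4-(12/5)))/(2·4³·200000) = 144/9765625 rad
Load 2 — triangular load w₀=17 kN/m (0→w₀ over full span):
  θ_2 = -w₀(2x(L-x)(L-2x)(x+2L)+x²(L-x)²)/(120LEI) = -17·(2·(12/5)·(4-(12/5))·(4-2·(12/5))·((12/5)+2·4)+(12/5)²·(4-(12/5))²)/(120·4·200000) = 17/1953125 rad
Superposition: θ = Σ θ_i = 229/9765625 rad ≈ 0.000023 rad

θ(12/5) = 229/9765625 rad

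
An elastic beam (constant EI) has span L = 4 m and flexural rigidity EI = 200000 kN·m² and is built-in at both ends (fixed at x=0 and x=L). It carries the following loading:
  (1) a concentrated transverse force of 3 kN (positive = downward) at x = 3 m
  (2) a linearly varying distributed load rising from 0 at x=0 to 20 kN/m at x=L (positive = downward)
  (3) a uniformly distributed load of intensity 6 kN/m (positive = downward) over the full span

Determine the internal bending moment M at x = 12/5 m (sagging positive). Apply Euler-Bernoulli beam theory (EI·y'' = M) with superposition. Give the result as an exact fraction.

Load 1 — point force P=3 kN at a=3 m (b=L-a=1):
  M_1 = Pb²(3a+b)x/L³ - Pab²/L²  [x≤a] = 3·1²·(3·3+1)·(12/5)/4³ - 3·3·1²/4² = 9/16 kN·m
Load 2 — triangular load w₀=20 kN/m (0→w₀ over full span):
  M_2 = 3w₀Lx/20 - w₀L²/30 - w₀x³/(6L) = 3·20·4·(12/5)/20 - 20·4²/30 - 20·(12/5)³/(6·4) = 496/75 kN·m
Load 3 — uniform load w=6 kN/m over full span:
  M_3 = wLx/2 - wL²/12 - wx²/2 = 6·4·(12/5)/2 - 6·4²/12 - 6·(12/5)²/2 = 88/25 kN·m
Superposition: M = Σ M_i = 2567/240 kN·m ≈ 10.695833 kN·m

M(12/5) = 2567/240 kN·m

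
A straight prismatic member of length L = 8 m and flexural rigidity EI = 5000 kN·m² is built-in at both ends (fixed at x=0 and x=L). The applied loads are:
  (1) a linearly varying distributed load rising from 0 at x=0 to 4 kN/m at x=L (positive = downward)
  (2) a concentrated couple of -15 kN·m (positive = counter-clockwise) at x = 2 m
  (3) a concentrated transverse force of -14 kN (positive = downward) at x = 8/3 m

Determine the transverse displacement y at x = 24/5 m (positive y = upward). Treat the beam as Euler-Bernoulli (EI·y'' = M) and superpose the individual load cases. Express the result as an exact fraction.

y(24/5) = -1625191/791015625 m

Load 1 — triangular load w₀=4 kN/m (0→w₀ over full span):
  y_1 = -w₀x²(L-x)²(x+2L)/(120LEI) = -4·(24/5)²·(8-(24/5))²·((24/5)+2·8)/(120·8·5000) = -39936/9765625 m
Load 2 — applied couple M₀=-15 kN·m at a=2 m (b=L-a=6):
  y_2 = (R_Ax³/6 - M_Ax²/2 - M₀(x-a)²/2)/EI  [x>a] with R_A=-135/64, M_A=45/16 = ((-135/64)·(24/5)³/6 - (45/16)·(24/5)²/2 - (-15)·((24/5)-2)²/2)/5000 = -39/15625 m
Load 3 — point force P=-14 kN at a=8/3 m (b=L-a=16/3):
  y_3 = -Pa²(L-x)²(3bL-(3b+a)(L-x))/(6L³EI)  [x>a] = -(-14)·(8/3)²·(8-(24/5))²·(3·(16/3)·8-(3·(16/3)+(8/3))·(8-(24/5)))/(6·8³·5000) = 28672/6328125 m
Superposition: y = Σ y_i = -1625191/791015625 m ≈ -0.002055 m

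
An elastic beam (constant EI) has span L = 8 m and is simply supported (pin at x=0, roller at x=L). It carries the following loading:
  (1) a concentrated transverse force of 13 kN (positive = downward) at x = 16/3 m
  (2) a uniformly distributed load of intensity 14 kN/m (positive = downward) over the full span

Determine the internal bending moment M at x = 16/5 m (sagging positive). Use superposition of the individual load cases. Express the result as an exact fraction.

M(16/5) = 9104/75 kN·m

Load 1 — point force P=13 kN at a=16/3 m (b=L-a=8/3):
  M_1 = Pbx/L  [x≤a] = 13·(8/3)·(16/5)/8 = 208/15 kN·m
Load 2 — uniform load w=14 kN/m over full span:
  M_2 = wx(L-x)/2 = 14·(16/5)·(8-(16/5))/2 = 2688/25 kN·m
Superposition: M = Σ M_i = 9104/75 kN·m ≈ 121.386667 kN·m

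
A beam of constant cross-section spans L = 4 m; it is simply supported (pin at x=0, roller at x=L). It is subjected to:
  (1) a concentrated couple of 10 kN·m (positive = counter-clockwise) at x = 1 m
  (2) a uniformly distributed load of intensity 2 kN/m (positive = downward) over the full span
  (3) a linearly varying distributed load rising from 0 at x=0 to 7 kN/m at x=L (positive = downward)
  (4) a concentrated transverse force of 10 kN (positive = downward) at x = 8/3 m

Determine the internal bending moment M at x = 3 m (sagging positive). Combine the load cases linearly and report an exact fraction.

M(3) = 319/24 kN·m

Load 1 — applied couple M₀=10 kN·m at a=1 m (b=L-a=3):
  M_1 = M₀x/L - M₀  [x>a] = 10·3/4 - 10 = -5/2 kN·m
Load 2 — uniform load w=2 kN/m over full span:
  M_2 = wx(L-x)/2 = 2·3·(4-3)/2 = 3 kN·m
Load 3 — triangular load w₀=7 kN/m (0→w₀ over full span):
  M_3 = w₀Lx/6 - w₀x³/(6L) = 7·4·3/6 - 7·3³/(6·4) = 49/8 kN·m
Load 4 — point force P=10 kN at a=8/3 m (b=L-a=4/3):
  M_4 = Pa(L-x)/L  [x>a] = 10·(8/3)·(4-3)/4 = 20/3 kN·m
Superposition: M = Σ M_i = 319/24 kN·m ≈ 13.291667 kN·m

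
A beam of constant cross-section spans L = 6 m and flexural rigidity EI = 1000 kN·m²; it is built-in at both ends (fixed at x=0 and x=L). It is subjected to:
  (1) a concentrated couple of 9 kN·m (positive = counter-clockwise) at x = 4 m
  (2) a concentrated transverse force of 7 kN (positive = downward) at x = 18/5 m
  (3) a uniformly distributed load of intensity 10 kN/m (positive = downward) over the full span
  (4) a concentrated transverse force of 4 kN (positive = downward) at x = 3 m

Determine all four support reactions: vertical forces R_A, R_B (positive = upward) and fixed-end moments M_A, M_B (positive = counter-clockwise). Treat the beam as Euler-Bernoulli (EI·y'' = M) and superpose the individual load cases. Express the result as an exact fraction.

Load 1 — applied couple M₀=9 kN·m at a=4 m (b=L-a=2):
  R_A = 6M₀ab/L³ = 6·9·4·2/6³ = 2 kN
  M_A = M₀b(2a-b)/L² = 9·2·(2·4-2)/6² = 3 kN·m
  R_B = -6M₀ab/L³ = -6·9·4·2/6³ = -2 kN
  M_B = M₀a(2b-a)/L² = 9·4·(2·2-4)/6² = 0 kN·m
Load 2 — point force P=7 kN at a=18/5 m (b=L-a=12/5):
  R_A = Pb²(3a+b)/L³ = 7·(12/5)²·(3·(18/5)+(12/5))/6³ = 308/125 kN
  M_A = Pab²/L² = 7·(18/5)·(12/5)²/6² = 504/125 kN·m
  R_B = Pa²(a+3b)/L³ = 7·(18/5)²·((18/5)+3·(12/5))/6³ = 567/125 kN
  M_B = -Pa²b/L² = -7·(18/5)²·(12/5)/6² = -756/125 kN·m
Load 3 — uniform load w=10 kN/m over full span:
  R_A = wL/2 = 10·6/2 = 30 kN
  M_A = wL²/12 = 10·6²/12 = 30 kN·m
  R_B = wL/2 = 10·6/2 = 30 kN
  M_B = -wL²/12 = -10·6²/12 = -30 kN·m
Load 4 — point force P=4 kN at a=3 m (b=L-a=3):
  R_A = Pb²(3a+b)/L³ = 4·3²·(3·3+3)/6³ = 2 kN
  M_A = Pab²/L² = 4·3·3²/6² = 3 kN·m
  R_B = Pa²(a+3b)/L³ = 4·3²·(3+3·3)/6³ = 2 kN
  M_B = -Pa²b/L² = -4·3²·3/6² = -3 kN·m
Superposition: R_A = 4558/125 kN, M_A = 5004/125 kN·m, R_B = 4317/125 kN, M_B = -4881/125 kN·m

R_A = 4558/125 kN, M_A = 5004/125 kN·m, R_B = 4317/125 kN, M_B = -4881/125 kN·m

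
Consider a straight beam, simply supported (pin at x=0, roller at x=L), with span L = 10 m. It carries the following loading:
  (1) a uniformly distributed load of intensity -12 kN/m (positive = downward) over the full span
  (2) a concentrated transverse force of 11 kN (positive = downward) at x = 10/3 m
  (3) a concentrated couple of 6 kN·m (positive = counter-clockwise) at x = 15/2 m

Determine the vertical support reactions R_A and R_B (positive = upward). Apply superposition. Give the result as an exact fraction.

Load 1 — uniform load w=-12 kN/m over full span:
  R_A = wL/2 = (-12)·10/2 = -60 kN
  R_B = wL/2 = (-12)·10/2 = -60 kN
Load 2 — point force P=11 kN at a=10/3 m (b=L-a=20/3):
  R_A = Pb/L = 11·(20/3)/10 = 22/3 kN
  R_B = Pa/L = 11·(10/3)/10 = 11/3 kN
Load 3 — applied couple M₀=6 kN·m at a=15/2 m (b=L-a=5/2):
  R_A = M₀/L = 6/10 = 3/5 kN
  R_B = -M₀/L = -6/10 = -3/5 kN
Superposition: R_A = -781/15 kN, R_B = -854/15 kN

R_A = -781/15 kN, R_B = -854/15 kN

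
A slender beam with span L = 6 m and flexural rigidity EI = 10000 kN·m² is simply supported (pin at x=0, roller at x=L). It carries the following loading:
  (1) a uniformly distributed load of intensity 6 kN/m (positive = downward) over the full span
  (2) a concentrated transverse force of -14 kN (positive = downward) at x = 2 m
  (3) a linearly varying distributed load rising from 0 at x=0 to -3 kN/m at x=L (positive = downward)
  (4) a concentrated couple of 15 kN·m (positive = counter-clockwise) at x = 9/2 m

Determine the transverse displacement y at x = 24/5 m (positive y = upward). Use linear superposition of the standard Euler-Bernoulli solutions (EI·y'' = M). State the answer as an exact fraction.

y(24/5) = -10839713/3750000000 m

Load 1 — uniform load w=6 kN/m over full span:
  y_1 = -wx(L³-2Lx²+x³)/(24EI) = -6·(24/5)·(6³-2·6·(24/5)²+(24/5)³)/(24·10000) = -2349/390625 m
Load 2 — point force P=-14 kN at a=2 m (b=L-a=4):
  y_2 = -Pa(L-x)(2Lx-a²-x²)/(6LEI)  [x>a] = -(-14)·2·(6-(24/5))·(2·6·(24/5)-2²-(24/5)²)/(6·6·10000) = 1337/468750 m
Load 3 — triangular load w₀=-3 kN/m (0→w₀ over full span):
  y_3 = -w₀x(7L⁴-10L²x²+3x⁴)/(360LEI) = -(-3)·(24/5)·(7·6⁴-10·6²·(24/5)²+3·(24/5)⁴)/(360·6·10000) = 30861/19531250 m
Load 4 — applied couple M₀=15 kN·m at a=9/2 m (b=L-a=3/2):
  y_4 = (M₀x³/(6L)-M₀(x-a)²/2+C₁x)/EI  [x>a] with C₁=M₀(3b²-L²)/(6L)=-195/16 = (15·(24/5)³/(6·6)-15·((24/5)-(9/2))²/2+(-195/16)·(24/5))/10000 = -2619/2000000 m
Superposition: y = Σ y_i = -10839713/3750000000 m ≈ -0.002891 m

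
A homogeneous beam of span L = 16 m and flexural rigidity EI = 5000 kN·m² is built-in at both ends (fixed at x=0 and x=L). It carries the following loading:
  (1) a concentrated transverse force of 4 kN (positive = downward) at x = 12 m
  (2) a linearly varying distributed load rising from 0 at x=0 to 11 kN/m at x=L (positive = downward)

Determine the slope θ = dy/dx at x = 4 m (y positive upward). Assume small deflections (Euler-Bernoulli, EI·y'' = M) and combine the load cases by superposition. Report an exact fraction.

Load 1 — point force P=4 kN at a=12 m (b=L-a=4):
  θ_1 = -Pb²x(2aL-(3a+b)x)/(2L³EI)  [x≤a] = -4·4²·4·(2·12·16-(3·12+4)·4)/(2·16³·5000) = -7/5000 rad
Load 2 — triangular load w₀=11 kN/m (0→w₀ over full span):
  θ_2 = -w₀(2x(L-x)(L-2x)(x+2L)+x²(L-x)²)/(120LEI) = -11·(2·4·(16-4)·(16-2·4)·(4+2·16)+4²·(16-4)²)/(120·16·5000) = -429/12500 rad
Superposition: θ = Σ θ_i = -893/25000 rad ≈ -0.035720 rad

θ(4) = -893/25000 rad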